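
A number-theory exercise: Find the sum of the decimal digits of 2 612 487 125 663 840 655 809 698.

121

2+6+1+2+4+8+7+1+2+5+6+6+3+8+4+0+6+5+5+8+0+9+6+9+8 = 121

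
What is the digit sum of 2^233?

2^233 = 13803492693581127574869511724554050904902217944340773110325048447598592
Sum of its 71 digits: 302.

302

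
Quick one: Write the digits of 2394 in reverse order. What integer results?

Reversing 2394 gives 4932.

4932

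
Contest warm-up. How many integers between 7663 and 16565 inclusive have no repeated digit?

3006

The integers in [7663, 16565] that have no repeated digit: 7680, 7681, 7682, 7683, 7684, 7685, …, 16548, 16549.
3006 qualify.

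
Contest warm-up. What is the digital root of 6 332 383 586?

6+3+3+2+3+8+3+5+8+6 = 47
4+7 = 11
1+1 = 2
(Equivalently, 6 332 383 586 mod 9 = 2.)

2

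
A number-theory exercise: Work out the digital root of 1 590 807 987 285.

1+5+9+0+8+0+7+9+8+7+2+8+5 = 69
6+9 = 15
1+5 = 6

6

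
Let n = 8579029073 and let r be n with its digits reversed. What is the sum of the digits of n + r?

Reversal of 8579029073 is 3709209758; 8579029073 + 3709209758 = 12288238831.
Digit sum of 12288238831: 1+2+2+8+8+2+3+8+8+3+1 = 46.

46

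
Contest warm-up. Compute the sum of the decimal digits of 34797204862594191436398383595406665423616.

3+4+7+9+7+2+0+4+8+6+2+5+9+4+1+9+1+4+3+6+3+9+8+3+8+3+5+9+5+4+0+6+6+6+5+4+2+3+6+1+6 = 196

196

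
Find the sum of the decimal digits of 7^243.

7^243 = 22846712859873746480447821666592346426694132333435558998983412854961114186622574870902442510049863025667206258127311451949520409822391138243055993672121915936570990365106665813437806284123385754752042992343
Sum of its 206 digits: 910.

910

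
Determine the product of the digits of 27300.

0

2×7×3×0×0 = 0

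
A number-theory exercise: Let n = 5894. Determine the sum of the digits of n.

5+8+9+4 = 26

26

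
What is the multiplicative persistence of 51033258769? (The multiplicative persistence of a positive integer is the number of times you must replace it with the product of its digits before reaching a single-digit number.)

51033258769 → 0 (1 step)

1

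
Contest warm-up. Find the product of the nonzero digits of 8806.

384

8×8×6 = 384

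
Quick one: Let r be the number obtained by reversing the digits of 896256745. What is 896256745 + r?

Reverse of 896256745 is 547652698.
896256745 + 547652698 = 1443909443

1443909443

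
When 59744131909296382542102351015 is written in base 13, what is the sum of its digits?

59744131909296382542102351015 in base 13 is 860B2B9543C6A03A17AB96BBB6.
Digit sum: 8+6+0+11+2+11+9+5+4+3+12+6+10+0+3+10+1+7+10+11+9+6+11+11+11+6 = 183.

183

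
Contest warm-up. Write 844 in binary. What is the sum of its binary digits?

844 in base 2 is 1101001100.
Digit sum: 1+1+0+1+0+0+1+1+0+0 = 5.

5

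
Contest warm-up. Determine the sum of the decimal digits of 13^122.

637

13^122 = 7963224900879025395346820043162415331565863966377678850272675955656068291969500994457135590819528933261536606524198760159504076681343369
Sum of its 136 digits: 637.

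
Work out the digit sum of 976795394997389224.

9+7+6+7+9+5+3+9+4+9+9+7+3+8+9+2+2+4 = 112

112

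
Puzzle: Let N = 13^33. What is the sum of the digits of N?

13^33 = 5756130429098929077956071497934208653
Sum of its 37 digits: 181.

181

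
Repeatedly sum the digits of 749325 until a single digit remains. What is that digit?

3

7+4+9+3+2+5 = 30
3+0 = 3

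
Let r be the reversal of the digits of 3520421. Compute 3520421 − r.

2280168

Reverse of 3520421 is 1240253.
3520421 − 1240253 = 2280168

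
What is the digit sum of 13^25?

13^25 = 7056410014866816666030739693
Sum of its 28 digits: 121.

121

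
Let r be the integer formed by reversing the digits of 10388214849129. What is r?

92194841288301

Reversing 10388214849129 gives 92194841288301.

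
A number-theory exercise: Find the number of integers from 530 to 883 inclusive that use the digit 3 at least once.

72

The integers in [530, 883] that use the digit 3 at least once: 530, 531, 532, 533, 534, 535, …, 873, 883.
72 qualify.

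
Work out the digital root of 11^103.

2

The digital root of n equals n mod 9 (or 9 when 9 | n), so we need 11^103 mod 9.
11^103 ≡ 2 (mod 9), so the digital root is 2.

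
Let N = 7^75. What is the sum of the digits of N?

262

7^75 = 2411865032257058775038130904326570702735480588505508642005857943
Sum of its 64 digits: 262.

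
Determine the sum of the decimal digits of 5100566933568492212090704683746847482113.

5+1+0+0+5+6+6+9+3+3+5+6+8+4+9+2+2+1+2+0+9+0+7+0+4+6+8+3+7+4+6+8+4+7+4+8+2+1+1+3 = 169

169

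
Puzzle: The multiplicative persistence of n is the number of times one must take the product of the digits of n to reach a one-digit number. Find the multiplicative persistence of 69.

69 → 54 → 20 → 0 (3 steps)

3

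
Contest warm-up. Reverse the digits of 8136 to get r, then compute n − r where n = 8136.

1818

Reverse of 8136 is 6318.
8136 − 6318 = 1818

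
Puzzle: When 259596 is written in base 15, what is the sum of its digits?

259596 in base 15 is 51DB6.
Digit sum: 5+1+13+11+6 = 36.

36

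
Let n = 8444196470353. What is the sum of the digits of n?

8+4+4+4+1+9+6+4+7+0+3+5+3 = 58

58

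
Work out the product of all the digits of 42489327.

96768

4×2×4×8×9×3×2×7 = 96768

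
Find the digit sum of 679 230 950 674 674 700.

82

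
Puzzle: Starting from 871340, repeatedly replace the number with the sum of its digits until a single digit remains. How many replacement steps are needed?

871340 → 23 → 5 (2 steps)

2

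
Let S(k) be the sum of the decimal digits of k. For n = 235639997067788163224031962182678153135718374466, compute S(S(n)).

First digit sum: 224.
2+2+4 = 8.

8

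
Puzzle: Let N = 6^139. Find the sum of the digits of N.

6^139 = 1455538855293683909943468057541273219249493462007805563681546219025502238736664135695356383311470317688324096
Sum of its 109 digits: 486.

486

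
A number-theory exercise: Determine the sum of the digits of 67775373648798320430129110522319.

135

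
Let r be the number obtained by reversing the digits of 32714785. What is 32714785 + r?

91456508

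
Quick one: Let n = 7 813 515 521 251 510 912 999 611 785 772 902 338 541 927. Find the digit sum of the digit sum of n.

17

First digit sum: 188.
1+8+8 = 17.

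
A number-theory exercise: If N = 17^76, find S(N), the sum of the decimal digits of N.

424

17^76 = 3266765984047762476113020857636095423501569427358254713188473809448582822334363925830408857281
Sum of its 94 digits: 424.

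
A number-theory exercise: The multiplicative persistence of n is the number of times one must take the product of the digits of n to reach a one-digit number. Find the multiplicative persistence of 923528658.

2

923528658 → 1036800 → 0 (2 steps)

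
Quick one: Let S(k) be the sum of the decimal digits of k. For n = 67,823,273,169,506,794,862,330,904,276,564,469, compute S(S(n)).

16

First digit sum: 169.
1+6+9 = 16.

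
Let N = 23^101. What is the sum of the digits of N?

23^101 = 342382404646349906057205801490874347335703752037431479791270728812115965406404621099504973295378976497369961620127288149768965118187148023
Sum of its 138 digits: 623.

623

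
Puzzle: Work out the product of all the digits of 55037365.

0

5×5×0×3×7×3×6×5 = 0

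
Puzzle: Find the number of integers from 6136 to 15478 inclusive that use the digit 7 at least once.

3238

The integers in [6136, 15478] that use the digit 7 at least once: 6137, 6147, 6157, 6167, 6170, 6171, …, 15477, 15478.
3238 qualify.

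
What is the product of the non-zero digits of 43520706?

5040

4×3×5×2×7×6 = 5040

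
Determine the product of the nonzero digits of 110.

1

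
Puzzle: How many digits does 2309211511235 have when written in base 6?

16

2309211511235 in base 6 is 4524500452453255, which has 16 digits.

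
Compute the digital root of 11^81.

8

The digital root of n equals n mod 9 (or 9 when 9 | n), so we need 11^81 mod 9.
11^81 ≡ 8 (mod 9), so the digital root is 8.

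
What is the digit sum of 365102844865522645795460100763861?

139

3+6+5+1+0+2+8+4+4+8+6+5+5+2+2+6+4+5+7+9+5+4+6+0+1+0+0+7+6+3+8+6+1 = 139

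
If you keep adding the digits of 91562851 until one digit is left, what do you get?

9+1+5+6+2+8+5+1 = 37
3+7 = 10
1+0 = 1
(Equivalently, 91562851 mod 9 = 1.)

1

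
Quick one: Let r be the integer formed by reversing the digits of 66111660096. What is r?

Reversing 66111660096 gives 69006611166.

69006611166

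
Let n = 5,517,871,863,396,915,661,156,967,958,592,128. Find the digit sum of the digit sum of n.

9

First digit sum: 180.
1+8+0 = 9.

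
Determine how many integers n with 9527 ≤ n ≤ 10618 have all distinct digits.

373

The integers in [9527, 10618] that have all distinct digits: 9527, 9528, 9530, 9531, 9532, 9534, …, 10597, 10598.
373 qualify.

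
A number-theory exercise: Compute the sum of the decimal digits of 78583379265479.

83

7+8+5+8+3+3+7+9+2+6+5+4+7+9 = 83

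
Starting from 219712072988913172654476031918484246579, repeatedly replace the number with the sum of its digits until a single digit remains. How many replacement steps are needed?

219712072988913172654476031918484246579 → 182 → 11 → 2 (3 steps)

3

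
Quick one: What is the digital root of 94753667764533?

3

9+4+7+5+3+6+6+7+7+6+4+5+3+3 = 75
7+5 = 12
1+2 = 3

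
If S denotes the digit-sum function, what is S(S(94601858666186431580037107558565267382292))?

First digit sum: 188.
1+8+8 = 17.

17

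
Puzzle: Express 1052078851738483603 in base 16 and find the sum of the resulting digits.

1052078851738483603 in base 16 is E99BC243992BB93.
Digit sum: 14+9+9+11+12+2+4+3+9+9+2+11+11+9+3 = 118.

118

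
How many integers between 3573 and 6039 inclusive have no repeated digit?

The integers in [3573, 6039] that have no repeated digit: 3574, 3576, 3578, 3579, 3580, 3581, …, 6038, 6039.
1271 qualify.

1271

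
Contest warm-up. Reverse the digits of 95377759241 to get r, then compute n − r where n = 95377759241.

81081981882

Reverse of 95377759241 is 14295777359.
95377759241 − 14295777359 = 81081981882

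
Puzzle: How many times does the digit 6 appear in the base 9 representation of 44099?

44099 in base 9 is 66438.
The digit 6 appears 2 times.

2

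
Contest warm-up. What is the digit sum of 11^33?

143

11^33 = 23225154419887808141001767796309131
Sum of its 35 digits: 143.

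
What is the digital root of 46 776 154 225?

4+6+7+7+6+1+5+4+2+2+5 = 49
4+9 = 13
1+3 = 4

4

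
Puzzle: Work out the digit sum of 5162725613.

5+1+6+2+7+2+5+6+1+3 = 38

38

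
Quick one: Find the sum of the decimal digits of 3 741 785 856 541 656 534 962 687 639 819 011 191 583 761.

3+7+4+1+7+8+5+8+5+6+5+4+1+6+5+6+5+3+4+9+6+2+6+8+7+6+3+9+8+1+9+0+1+1+1+9+1+5+8+3+7+6+1 = 210

210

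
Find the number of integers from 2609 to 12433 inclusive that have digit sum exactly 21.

604

The integers in [2609, 12433] that have digit sum exactly 21: 2649, 2658, 2667, 2676, 2685, 2694, …, 12387, 12396.
604 qualify.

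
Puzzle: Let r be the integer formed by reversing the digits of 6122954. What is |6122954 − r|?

1530738

Reverse of 6122954 is 4592216.
|6122954 − 4592216| = 1530738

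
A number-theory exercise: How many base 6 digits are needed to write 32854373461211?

18

32854373461211 in base 6 is 153513031340342535, which has 18 digits.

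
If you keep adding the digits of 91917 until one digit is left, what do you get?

9+1+9+1+7 = 27
2+7 = 9

9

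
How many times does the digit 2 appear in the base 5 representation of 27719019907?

5

27719019907 in base 5 is 423232032114112.
The digit 2 appears 5 times.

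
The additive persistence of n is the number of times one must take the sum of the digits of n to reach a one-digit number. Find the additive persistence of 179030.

2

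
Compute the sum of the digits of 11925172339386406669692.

1+1+9+2+5+1+7+2+3+3+9+3+8+6+4+0+6+6+6+9+6+9+2 = 108

108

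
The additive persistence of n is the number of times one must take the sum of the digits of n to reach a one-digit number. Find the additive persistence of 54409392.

2

54409392 → 36 → 9 (2 steps)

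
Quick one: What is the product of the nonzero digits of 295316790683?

2×9×5×3×1×6×7×9×6×8×3 = 14696640

14696640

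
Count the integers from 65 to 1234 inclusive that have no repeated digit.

The integers in [65, 1234] that have no repeated digit: 65, 67, 68, 69, 70, 71, …, 1230, 1234.
744 qualify.

744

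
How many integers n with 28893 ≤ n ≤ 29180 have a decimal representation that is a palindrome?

The integers in [28893, 29180] that have a decimal representation that is a palindrome: 28982, 29092.
2 qualify.

2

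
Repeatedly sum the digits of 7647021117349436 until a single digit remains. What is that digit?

7+6+4+7+0+2+1+1+1+7+3+4+9+4+3+6 = 65
6+5 = 11
1+1 = 2

2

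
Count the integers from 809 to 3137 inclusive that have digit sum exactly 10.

The integers in [809, 3137] that have digit sum exactly 10: 811, 820, 901, 910, 1009, 1018, …, 3124, 3133.
116 qualify.

116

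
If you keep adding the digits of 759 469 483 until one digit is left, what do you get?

1

7+5+9+4+6+9+4+8+3 = 55
5+5 = 10
1+0 = 1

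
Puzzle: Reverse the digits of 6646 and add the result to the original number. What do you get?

Reverse of 6646 is 6466.
6646 + 6466 = 13112

13112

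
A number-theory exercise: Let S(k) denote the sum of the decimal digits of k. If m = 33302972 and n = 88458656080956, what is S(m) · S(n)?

S(33302972) = 3+3+3+0+2+9+7+2 = 29.
S(88458656080956) = 8+8+4+5+8+6+5+6+0+8+0+9+5+6 = 78.
29 · 78 = 2262.

2262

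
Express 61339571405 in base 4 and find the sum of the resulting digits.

26

61339571405 in base 4 is 321020013321103031.
Digit sum: 3+2+1+0+2+0+0+1+3+3+2+1+1+0+3+0+3+1 = 26.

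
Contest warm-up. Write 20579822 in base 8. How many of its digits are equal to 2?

1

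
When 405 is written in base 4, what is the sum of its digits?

405 in base 4 is 12111.
Digit sum: 1+2+1+1+1 = 6.

6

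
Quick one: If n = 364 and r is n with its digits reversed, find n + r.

Reverse of 364 is 463.
364 + 463 = 827

827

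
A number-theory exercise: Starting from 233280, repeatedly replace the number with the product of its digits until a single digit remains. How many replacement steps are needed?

233280 → 0 (1 step)

1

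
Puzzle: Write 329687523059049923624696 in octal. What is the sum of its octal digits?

98

329687523059049923624696 in base 8 is 105640625747155422417037370.
Digit sum: 1+0+5+6+4+0+6+2+5+7+4+7+1+5+5+4+2+2+4+1+7+0+3+7+3+7+0 = 98.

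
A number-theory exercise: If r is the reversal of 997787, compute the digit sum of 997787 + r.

Reversal of 997787 is 787799; 997787 + 787799 = 1785586.
Digit sum of 1785586: 1+7+8+5+5+8+6 = 40.

40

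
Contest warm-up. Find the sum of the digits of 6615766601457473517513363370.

6+6+1+5+7+6+6+6+0+1+4+5+7+4+7+3+5+1+7+5+1+3+3+6+3+3+7+0 = 118

118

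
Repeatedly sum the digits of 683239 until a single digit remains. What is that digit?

4

6+8+3+2+3+9 = 31
3+1 = 4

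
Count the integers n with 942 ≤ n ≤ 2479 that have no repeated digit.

752

The integers in [942, 2479] that have no repeated digit: 942, 943, 945, 946, 947, 948, …, 2478, 2479.
752 qualify.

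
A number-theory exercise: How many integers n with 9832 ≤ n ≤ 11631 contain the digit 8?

475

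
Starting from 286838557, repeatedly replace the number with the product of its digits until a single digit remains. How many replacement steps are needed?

2

286838557 → 3225600 → 0 (2 steps)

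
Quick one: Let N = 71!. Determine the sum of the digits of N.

423

71! = 850478588567862317521167644239926010288584608120796235886430763388588680378079017697280000000000000000
Sum of its 102 digits: 423.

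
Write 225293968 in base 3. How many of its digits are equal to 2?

225293968 in base 3 is 120200221010020001.
The digit 2 appears 5 times.

5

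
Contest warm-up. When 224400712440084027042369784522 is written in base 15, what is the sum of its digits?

164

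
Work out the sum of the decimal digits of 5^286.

5^286 = 80430587335437951845921127710495140134505930956790981674787620735993532493360592592242243732067646706109375636523120697559743178513198594503598322878201257201714879929710377837182022631168365478515625
Sum of its 200 digits: 895.

895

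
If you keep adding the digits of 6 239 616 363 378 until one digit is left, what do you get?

9

6+2+3+9+6+1+6+3+6+3+3+7+8 = 63
6+3 = 9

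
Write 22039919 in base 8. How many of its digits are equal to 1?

1

22039919 in base 8 is 124046557.
The digit 1 appears 1 time.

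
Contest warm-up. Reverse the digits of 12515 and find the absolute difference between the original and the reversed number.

Reverse of 12515 is 51521.
|12515 − 51521| = 39006

39006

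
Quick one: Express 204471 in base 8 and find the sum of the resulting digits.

204471 in base 8 is 617267.
Digit sum: 6+1+7+2+6+7 = 29.

29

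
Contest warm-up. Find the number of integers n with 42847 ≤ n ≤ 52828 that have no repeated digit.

3018

The integers in [42847, 52828] that have no repeated digit: 42850, 42851, 42853, 42856, 42857, 42859, …, 52817, 52819.
3018 qualify.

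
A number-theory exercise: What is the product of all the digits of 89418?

2304

8×9×4×1×8 = 2304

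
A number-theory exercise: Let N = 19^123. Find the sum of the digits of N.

19^123 = 19350532343726363498203868587973908444377931967947296665887049669756218229844943313694996181320541690515481560138616867339439539926138548341491862532409969259
Sum of its 158 digits: 784.

784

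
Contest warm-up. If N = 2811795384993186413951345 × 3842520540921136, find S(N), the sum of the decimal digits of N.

173

2811795384993186413951345 × 3842520540921136 = 10804381523703572509408069483727786127920
Sum of its 41 digits: 173.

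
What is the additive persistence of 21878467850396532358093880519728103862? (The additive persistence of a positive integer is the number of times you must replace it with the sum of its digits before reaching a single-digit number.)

2

21878467850396532358093880519728103862 → 180 → 9 (2 steps)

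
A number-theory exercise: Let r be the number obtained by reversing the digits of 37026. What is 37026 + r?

Reverse of 37026 is 62073.
37026 + 62073 = 99099

99099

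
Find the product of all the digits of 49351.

540

4×9×3×5×1 = 540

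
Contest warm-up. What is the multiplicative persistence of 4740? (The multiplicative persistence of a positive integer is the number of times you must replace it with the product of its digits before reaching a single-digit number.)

1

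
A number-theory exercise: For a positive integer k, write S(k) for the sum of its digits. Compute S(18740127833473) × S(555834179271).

S(18740127833473) = 1+8+7+4+0+1+2+7+8+3+3+4+7+3 = 58.
S(555834179271) = 5+5+5+8+3+4+1+7+9+2+7+1 = 57.
58 · 57 = 3306.

3306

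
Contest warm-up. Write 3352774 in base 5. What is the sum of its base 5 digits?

26

3352774 in base 5 is 1324242044.
Digit sum: 1+3+2+4+2+4+2+0+4+4 = 26.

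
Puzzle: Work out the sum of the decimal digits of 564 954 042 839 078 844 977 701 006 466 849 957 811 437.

5+6+4+9+5+4+0+4+2+8+3+9+0+7+8+8+4+4+9+7+7+7+0+1+0+0+6+4+6+6+8+4+9+9+5+7+8+1+1+4+3+7 = 209

209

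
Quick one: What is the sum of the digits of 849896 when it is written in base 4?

849896 in base 4 is 3033133220.
Digit sum: 3+0+3+3+1+3+3+2+2+0 = 20.

20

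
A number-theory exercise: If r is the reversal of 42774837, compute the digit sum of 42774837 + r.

30

Reversal of 42774837 is 73847724; 42774837 + 73847724 = 116622561.
Digit sum of 116622561: 1+1+6+6+2+2+5+6+1 = 30.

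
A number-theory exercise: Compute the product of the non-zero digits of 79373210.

7938

7×9×3×7×3×2×1 = 7938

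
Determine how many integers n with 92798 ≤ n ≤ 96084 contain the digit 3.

The integers in [92798, 96084] that contain the digit 3: 92803, 92813, 92823, 92830, 92831, 92832, …, 96073, 96083.
1598 qualify.

1598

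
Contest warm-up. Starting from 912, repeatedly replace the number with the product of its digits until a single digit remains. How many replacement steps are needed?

912 → 18 → 8 (2 steps)

2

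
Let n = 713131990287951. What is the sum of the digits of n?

66

7+1+3+1+3+1+9+9+0+2+8+7+9+5+1 = 66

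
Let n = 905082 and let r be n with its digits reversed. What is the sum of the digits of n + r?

Reversal of 905082 is 280509; 905082 + 280509 = 1185591.
Digit sum of 1185591: 1+1+8+5+5+9+1 = 30.

30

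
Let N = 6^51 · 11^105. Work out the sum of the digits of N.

639

6^51 · 11^105 = 107633065890543369680454887289439363727799371054266750747733814780825533926321071250001097031311125844504285525540164216607844940080101989768081965056
Sum of its 150 digits: 639.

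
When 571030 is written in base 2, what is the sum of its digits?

571030 in base 2 is 10001011011010010110.
Digit sum: 1+0+0+0+1+0+1+1+0+1+1+0+1+0+0+1+0+1+1+0 = 10.

10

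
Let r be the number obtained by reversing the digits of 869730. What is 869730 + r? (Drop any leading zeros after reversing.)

Reverse of 869730 is 37968.
869730 + 37968 = 907698

907698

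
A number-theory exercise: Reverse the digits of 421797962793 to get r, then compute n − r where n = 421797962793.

Reverse of 421797962793 is 397269797124.
421797962793 − 397269797124 = 24528165669

24528165669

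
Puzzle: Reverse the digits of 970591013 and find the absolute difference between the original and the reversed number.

Reverse of 970591013 is 310195079.
|970591013 − 310195079| = 660395934

660395934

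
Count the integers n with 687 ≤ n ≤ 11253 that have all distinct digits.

5098

The integers in [687, 11253] that have all distinct digits: 687, 689, 690, 691, 692, 693, …, 10986, 10987.
5098 qualify.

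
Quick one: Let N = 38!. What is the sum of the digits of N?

108

38! = 523022617466601111760007224100074291200000000
Sum of its 45 digits: 108.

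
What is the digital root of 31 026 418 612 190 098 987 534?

7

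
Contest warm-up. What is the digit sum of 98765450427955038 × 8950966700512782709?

177

98765450427955038 × 8950966700512782709 = 884046257941771509461286593715837942
Sum of its 36 digits: 177.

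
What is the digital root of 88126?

7

8+8+1+2+6 = 25
2+5 = 7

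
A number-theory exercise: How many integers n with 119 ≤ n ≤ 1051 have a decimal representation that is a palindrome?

The integers in [119, 1051] that have a decimal representation that is a palindrome: 121, 131, 141, 151, 161, 171, …, 999, 1001.
89 qualify.

89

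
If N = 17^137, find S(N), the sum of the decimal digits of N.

746

17^137 = 3728225982844363781861724425971421229162457931028002814263570949119583604823620976232351255290005466648976059071292113794375721986638323744243939139560361849062298463377
Sum of its 169 digits: 746.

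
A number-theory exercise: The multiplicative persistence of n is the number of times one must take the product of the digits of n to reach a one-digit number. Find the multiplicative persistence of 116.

116 → 6 (1 step)

1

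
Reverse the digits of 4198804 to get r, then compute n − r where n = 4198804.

109890

Reverse of 4198804 is 4088914.
4198804 − 4088914 = 109890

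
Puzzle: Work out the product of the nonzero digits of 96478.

12096

9×6×4×7×8 = 12096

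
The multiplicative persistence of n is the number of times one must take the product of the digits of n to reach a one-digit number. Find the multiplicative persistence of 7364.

7364 → 504 → 0 (2 steps)

2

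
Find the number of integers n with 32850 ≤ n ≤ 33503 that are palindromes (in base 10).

6

The integers in [32850, 33503] that are palindromes (in base 10): 32923, 33033, 33133, 33233, 33333, 33433.
6 qualify.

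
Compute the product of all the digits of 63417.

504

6×3×4×1×7 = 504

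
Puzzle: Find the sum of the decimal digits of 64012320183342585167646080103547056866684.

6+4+0+1+2+3+2+0+1+8+3+3+4+2+5+8+5+1+6+7+6+4+6+0+8+0+1+0+3+5+4+7+0+5+6+8+6+6+6+8+4 = 164

164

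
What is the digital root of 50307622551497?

2

5+0+3+0+7+6+2+2+5+5+1+4+9+7 = 56
5+6 = 11
1+1 = 2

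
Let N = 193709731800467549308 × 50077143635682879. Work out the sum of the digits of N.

144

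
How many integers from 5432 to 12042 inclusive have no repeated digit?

The integers in [5432, 12042] that have no repeated digit: 5432, 5436, 5437, 5438, 5439, 5460, …, 12038, 12039.
2615 qualify.

2615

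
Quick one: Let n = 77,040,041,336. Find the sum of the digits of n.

7+7+0+4+0+0+4+1+3+3+6 = 35

35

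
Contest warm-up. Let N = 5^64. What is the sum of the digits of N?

166

5^64 = 542101086242752217003726400434970855712890625
Sum of its 45 digits: 166.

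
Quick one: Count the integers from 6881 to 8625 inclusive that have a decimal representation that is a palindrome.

18

The integers in [6881, 8625] that have a decimal representation that is a palindrome: 6886, 6996, 7007, 7117, 7227, 7337, …, 8448, 8558.
18 qualify.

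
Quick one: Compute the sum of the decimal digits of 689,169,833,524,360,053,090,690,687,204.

132

6+8+9+1+6+9+8+3+3+5+2+4+3+6+0+0+5+3+0+9+0+6+9+0+6+8+7+2+0+4 = 132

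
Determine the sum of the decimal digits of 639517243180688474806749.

6+3+9+5+1+7+2+4+3+1+8+0+6+8+8+4+7+4+8+0+6+7+4+9 = 120

120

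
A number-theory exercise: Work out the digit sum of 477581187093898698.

108

4+7+7+5+8+1+1+8+7+0+9+3+8+9+8+6+9+8 = 108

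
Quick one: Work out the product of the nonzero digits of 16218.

1×6×2×1×8 = 96

96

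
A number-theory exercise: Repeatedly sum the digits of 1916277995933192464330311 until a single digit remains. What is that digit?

9

1+9+1+6+2+7+7+9+9+5+9+3+3+1+9+2+4+6+4+3+3+0+3+1+1 = 108
1+0+8 = 9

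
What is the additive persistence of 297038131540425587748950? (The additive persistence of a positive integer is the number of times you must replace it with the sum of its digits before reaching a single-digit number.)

2

297038131540425587748950 → 107 → 8 (2 steps)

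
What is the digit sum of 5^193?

626

5^193 = 796545955566226138514440198883855902795552277596309393036942926693081450756529080471544937360091342970491723463055677711963653564453125
Sum of its 135 digits: 626.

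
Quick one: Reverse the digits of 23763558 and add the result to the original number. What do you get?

109300290

Reverse of 23763558 is 85536732.
23763558 + 85536732 = 109300290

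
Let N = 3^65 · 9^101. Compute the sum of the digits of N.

3^65 · 9^101 = 24624930313254057975110788410428130862774526764178511207798819833307600158145234827640640400343054997960371115511615888304238587
Sum of its 128 digits: 531.

531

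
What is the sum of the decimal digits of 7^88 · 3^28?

450

7^88 · 3^28 = 5345922437458441833087632629574679166032523376976618499394477399537686965707065882555761
Sum of its 88 digits: 450.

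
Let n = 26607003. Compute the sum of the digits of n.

24

2+6+6+0+7+0+0+3 = 24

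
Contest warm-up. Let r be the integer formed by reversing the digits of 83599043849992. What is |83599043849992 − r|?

Reverse of 83599043849992 is 29994834099538.
|83599043849992 − 29994834099538| = 53604209750454

53604209750454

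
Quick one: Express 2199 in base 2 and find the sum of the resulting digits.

2199 in base 2 is 100010010111.
Digit sum: 1+0+0+0+1+0+0+1+0+1+1+1 = 6.

6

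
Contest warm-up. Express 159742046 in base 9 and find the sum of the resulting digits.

159742046 in base 9 is 363521802.
Digit sum: 3+6+3+5+2+1+8+0+2 = 30.

30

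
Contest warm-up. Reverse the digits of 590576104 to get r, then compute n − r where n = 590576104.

Reverse of 590576104 is 401675095.
590576104 − 401675095 = 188901009

188901009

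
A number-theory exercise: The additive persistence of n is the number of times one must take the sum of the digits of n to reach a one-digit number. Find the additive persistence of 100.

100 → 1 (1 step)

1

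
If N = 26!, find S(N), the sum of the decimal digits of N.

26! = 403291461126605635584000000
Sum of its 27 digits: 81.

81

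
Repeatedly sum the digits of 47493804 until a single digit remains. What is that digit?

4+7+4+9+3+8+0+4 = 39
3+9 = 12
1+2 = 3

3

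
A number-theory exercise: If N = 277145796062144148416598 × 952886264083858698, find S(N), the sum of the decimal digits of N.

180

277145796062144148416598 × 952886264083858698 = 264088422216203535028098519184406669869404
Sum of its 42 digits: 180.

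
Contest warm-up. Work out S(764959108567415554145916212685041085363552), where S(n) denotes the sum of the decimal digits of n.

183

7+6+4+9+5+9+1+0+8+5+6+7+4+1+5+5+5+4+1+4+5+9+1+6+2+1+2+6+8+5+0+4+1+0+8+5+3+6+3+5+5+2 = 183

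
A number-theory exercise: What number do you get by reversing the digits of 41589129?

Reversing 41589129 gives 92198514.

92198514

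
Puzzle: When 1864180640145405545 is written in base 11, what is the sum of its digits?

95

1864180640145405545 in base 11 is 3762A744677A053167.
Digit sum: 3+7+6+2+10+7+4+4+6+7+7+10+0+5+3+1+6+7 = 95.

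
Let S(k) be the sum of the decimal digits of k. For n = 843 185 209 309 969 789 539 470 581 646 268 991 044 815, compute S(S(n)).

First digit sum: 215.
2+1+5 = 8.

8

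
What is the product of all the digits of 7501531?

7×5×0×1×5×3×1 = 0

0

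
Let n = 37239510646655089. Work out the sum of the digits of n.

79

3+7+2+3+9+5+1+0+6+4+6+6+5+5+0+8+9 = 79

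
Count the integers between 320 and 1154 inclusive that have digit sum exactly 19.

The integers in [320, 1154] that have digit sum exactly 19: 379, 388, 397, 469, 478, 487, …, 991, 1099.
43 qualify.

43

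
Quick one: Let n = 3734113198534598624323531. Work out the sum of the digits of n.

103

3+7+3+4+1+1+3+1+9+8+5+3+4+5+9+8+6+2+4+3+2+3+5+3+1 = 103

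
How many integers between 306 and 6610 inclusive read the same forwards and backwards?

The integers in [306, 6610] that read the same forwards and backwards: 313, 323, 333, 343, 353, 363, …, 6446, 6556.
125 qualify.

125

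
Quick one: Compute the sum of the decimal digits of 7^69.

7^69 = 20500514515695490612229010908095867391439626248463723805607
Sum of its 59 digits: 244.

244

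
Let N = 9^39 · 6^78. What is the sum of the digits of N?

432

9^39 · 6^78 = 81518353276599748742204173322037625230770918681768750088555557973141819002506052831126728866791424
Sum of its 98 digits: 432.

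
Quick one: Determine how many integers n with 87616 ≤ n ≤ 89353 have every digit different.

The integers in [87616, 89353] that have every digit different: 87619, 87620, 87621, 87623, 87624, 87625, …, 89351, 89352.
226 qualify.

226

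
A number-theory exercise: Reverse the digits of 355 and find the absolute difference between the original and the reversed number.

198

Reverse of 355 is 553.
|355 − 553| = 198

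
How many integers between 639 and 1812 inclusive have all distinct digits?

The integers in [639, 1812] that have all distinct digits: 639, 640, 641, 642, 643, 645, …, 1807, 1809.
656 qualify.

656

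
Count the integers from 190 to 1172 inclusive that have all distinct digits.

The integers in [190, 1172] that have all distinct digits: 190, 192, 193, 194, 195, 196, …, 1097, 1098.
640 qualify.

640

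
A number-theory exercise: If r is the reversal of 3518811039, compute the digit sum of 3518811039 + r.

60

Reversal of 3518811039 is 9301188153; 3518811039 + 9301188153 = 12819999192.
Digit sum of 12819999192: 1+2+8+1+9+9+9+9+1+9+2 = 60.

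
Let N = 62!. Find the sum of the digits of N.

62! = 31469973260387937525653122354950764088012280797258232192163168247821107200000000000000
Sum of its 86 digits: 306.

306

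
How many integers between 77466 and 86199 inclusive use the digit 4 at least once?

3064

The integers in [77466, 86199] that use the digit 4 at least once: 77466, 77467, 77468, 77469, 77470, 77471, …, 86184, 86194.
3064 qualify.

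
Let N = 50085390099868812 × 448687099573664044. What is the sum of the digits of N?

50085390099868812 × 448687099573664044 = 22472668414925644966864694561395728
Sum of its 35 digits: 180.

180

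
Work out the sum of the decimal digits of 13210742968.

43

1+3+2+1+0+7+4+2+9+6+8 = 43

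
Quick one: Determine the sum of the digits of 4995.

4+9+9+5 = 27

27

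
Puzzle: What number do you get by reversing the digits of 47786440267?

Reversing 47786440267 gives 76204468774.

76204468774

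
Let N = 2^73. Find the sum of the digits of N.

2^73 = 9444732965739290427392
Sum of its 22 digits: 110.

110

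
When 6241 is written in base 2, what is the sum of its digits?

6241 in base 2 is 1100001100001.
Digit sum: 1+1+0+0+0+0+1+1+0+0+0+0+1 = 5.

5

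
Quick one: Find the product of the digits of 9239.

9×2×3×9 = 486

486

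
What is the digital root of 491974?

7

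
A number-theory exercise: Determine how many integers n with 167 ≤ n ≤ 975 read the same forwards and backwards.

The integers in [167, 975] that read the same forwards and backwards: 171, 181, 191, 202, 212, 222, …, 959, 969.
80 qualify.

80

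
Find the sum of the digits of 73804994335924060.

7+3+8+0+4+9+9+4+3+3+5+9+2+4+0+6+0 = 76

76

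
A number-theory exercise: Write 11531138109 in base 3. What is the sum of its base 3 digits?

25

11531138109 in base 3 is 1002202121212111202020.
Digit sum: 1+0+0+2+2+0+2+1+2+1+2+1+2+1+1+1+2+0+2+0+2+0 = 25.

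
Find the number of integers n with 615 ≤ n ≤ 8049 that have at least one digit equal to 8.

The integers in [615, 8049] that have at least one digit equal to 8: 618, 628, 638, 648, 658, 668, …, 8048, 8049.
2103 qualify.

2103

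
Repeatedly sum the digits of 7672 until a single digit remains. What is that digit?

4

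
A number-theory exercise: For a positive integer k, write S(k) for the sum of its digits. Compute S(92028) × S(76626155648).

S(92028) = 9+2+0+2+8 = 21.
S(76626155648) = 7+6+6+2+6+1+5+5+6+4+8 = 56.
21 · 56 = 1176.

1176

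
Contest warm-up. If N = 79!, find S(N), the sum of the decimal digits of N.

441

79! = 894618213078297528685144171539831652069808216779571907213868063227837990693501860533361810841010176000000000000000000
Sum of its 117 digits: 441.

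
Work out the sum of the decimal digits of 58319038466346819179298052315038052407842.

5+8+3+1+9+0+3+8+4+6+6+3+4+6+8+1+9+1+7+9+2+9+8+0+5+2+3+1+5+0+3+8+0+5+2+4+0+7+8+4+2 = 179

179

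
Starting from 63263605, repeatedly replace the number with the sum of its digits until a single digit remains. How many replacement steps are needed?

2

63263605 → 31 → 4 (2 steps)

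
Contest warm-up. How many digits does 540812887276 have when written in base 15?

540812887276 in base 15 is E103B8A751, which has 10 digits.

10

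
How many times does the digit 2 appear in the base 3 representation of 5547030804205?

10

5547030804205 in base 3 is 201122021212010002020100221.
The digit 2 appears 10 times.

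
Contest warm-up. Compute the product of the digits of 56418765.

201600

5×6×4×1×8×7×6×5 = 201600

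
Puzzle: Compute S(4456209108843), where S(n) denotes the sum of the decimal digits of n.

54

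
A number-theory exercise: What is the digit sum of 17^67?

314

17^67 = 27547217140113004110781593006840291996645123360044229169316532090500266429898209073
Sum of its 83 digits: 314.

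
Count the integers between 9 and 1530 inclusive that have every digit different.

The integers in [9, 1530] that have every digit different: 9, 10, 12, 13, 14, 15, …, 1529, 1530.
969 qualify.

969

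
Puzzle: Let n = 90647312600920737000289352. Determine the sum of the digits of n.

95

9+0+6+4+7+3+1+2+6+0+0+9+2+0+7+3+7+0+0+0+2+8+9+3+5+2 = 95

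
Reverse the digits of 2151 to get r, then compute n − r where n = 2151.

639

Reverse of 2151 is 1512.
2151 − 1512 = 639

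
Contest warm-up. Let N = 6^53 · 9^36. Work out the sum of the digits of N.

351

6^53 · 9^36 = 3933205249698729770376571418673158449447468440337753243120901473628854419456
Sum of its 76 digits: 351.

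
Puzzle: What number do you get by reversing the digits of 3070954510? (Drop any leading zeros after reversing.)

Reversing 3070954510 gives 154590703.

154590703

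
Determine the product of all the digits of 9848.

2304

9×8×4×8 = 2304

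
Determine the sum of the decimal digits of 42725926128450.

4+2+7+2+5+9+2+6+1+2+8+4+5+0 = 57

57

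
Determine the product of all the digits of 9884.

9×8×8×4 = 2304

2304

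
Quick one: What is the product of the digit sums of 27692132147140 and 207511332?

1176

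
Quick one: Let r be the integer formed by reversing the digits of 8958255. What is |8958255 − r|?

3429657

Reverse of 8958255 is 5528598.
|8958255 − 5528598| = 3429657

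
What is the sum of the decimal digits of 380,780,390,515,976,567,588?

3+8+0+7+8+0+3+9+0+5+1+5+9+7+6+5+6+7+5+8+8 = 110

110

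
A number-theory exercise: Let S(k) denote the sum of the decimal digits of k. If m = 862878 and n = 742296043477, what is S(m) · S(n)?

2145

S(862878) = 8+6+2+8+7+8 = 39.
S(742296043477) = 7+4+2+2+9+6+0+4+3+4+7+7 = 55.
39 · 55 = 2145.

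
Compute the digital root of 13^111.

1

The digital root of n equals n mod 9 (or 9 when 9 | n), so we need 13^111 mod 9.
13^111 ≡ 1 (mod 9), so the digital root is 1.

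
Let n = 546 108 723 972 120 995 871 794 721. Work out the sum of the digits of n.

126

5+4+6+1+0+8+7+2+3+9+7+2+1+2+0+9+9+5+8+7+1+7+9+4+7+2+1 = 126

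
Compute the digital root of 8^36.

1

The digital root of n equals n mod 9 (or 9 when 9 | n), so we need 8^36 mod 9.
8^36 ≡ 1 (mod 9), so the digital root is 1.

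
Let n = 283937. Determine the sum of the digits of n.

2+8+3+9+3+7 = 32

32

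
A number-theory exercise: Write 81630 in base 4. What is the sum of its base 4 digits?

81630 in base 4 is 103323132.
Digit sum: 1+0+3+3+2+3+1+3+2 = 18.

18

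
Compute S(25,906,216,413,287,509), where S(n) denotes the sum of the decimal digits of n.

70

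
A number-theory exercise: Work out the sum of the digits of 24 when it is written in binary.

2

24 in base 2 is 11000.
Digit sum: 1+1+0+0+0 = 2.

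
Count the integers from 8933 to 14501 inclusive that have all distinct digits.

1670

The integers in [8933, 14501] that have all distinct digits: 8934, 8935, 8936, 8937, 8940, 8941, …, 14397, 14398.
1670 qualify.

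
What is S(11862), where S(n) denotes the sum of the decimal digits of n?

18

1+1+8+6+2 = 18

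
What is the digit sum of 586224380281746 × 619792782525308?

159

586224380281746 × 619792782525308 = 363337639838997653914415427768
Sum of its 30 digits: 159.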